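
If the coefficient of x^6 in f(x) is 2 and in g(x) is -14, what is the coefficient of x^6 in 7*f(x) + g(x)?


Scalar multiplication scales coefficients: 7 * 2 = 14.
Then add the g coefficient: 14 + -14
= 0

0


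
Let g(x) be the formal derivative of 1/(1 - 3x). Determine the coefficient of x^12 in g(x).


Differentiate termwise: d/dx sum_{k>=0} 3^k x^k = sum_{k>=1} k 3^k x^(k-1) = sum_{j>=0} (j+1) 3^(j+1) x^j.
Equivalently, d/dx [1/(1 - 3x)] = 3/(1 - 3x)^2.
For j = 12: 13 * 3^13 = 13 * 1594323 = 20726199.

20726199


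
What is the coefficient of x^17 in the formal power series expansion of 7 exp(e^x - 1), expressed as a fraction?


exp(e^x - 1) is the exponential generating function for the Bell numbers Bell_k: exp(e^x - 1) = sum_{k>=0} Bell_k x^k / k!.
So the coefficient of x^17 in 7 exp(e^x - 1) is 7 Bell_17 / 17!.
Computing: Bell_17 = 82864869804 and 17! = 355687428096000, giving
7 * 82864869804/355687428096000 = 255755771/156828672000.

255755771/156828672000


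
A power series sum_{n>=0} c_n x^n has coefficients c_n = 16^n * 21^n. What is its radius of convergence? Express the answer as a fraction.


By the root test (Cauchy-Hadamard), the radius is R = 1 / limsup_n |c_n|^(1/n).
Here |c_n|^(1/n) = (16^n * 21^n)^(1/n) = 16 * 21 = 336 for all n.
So R = 1/336 = 1/336.

1/336


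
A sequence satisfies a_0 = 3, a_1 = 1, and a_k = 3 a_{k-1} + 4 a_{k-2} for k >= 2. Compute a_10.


The characteristic equation is t^2 - 3 t - 4 = 0, with roots r_1 = 4 and r_2 = -1 (so c_1 = r_1 + r_2, c_2 = -r_1 r_2 as required).
One can use the closed form a_n = A r_1^n + B r_2^n, but direct iteration is more reliable:
a_0 = 3, a_1 = 1, a_2 = 15, a_3 = 49, a_4 = 207, a_5 = 817, a_6 = 3279, a_7 = 13105, a_8 = 52431, a_9 = 209713, a_10 = 838863.
So a_10 = 838863.

838863


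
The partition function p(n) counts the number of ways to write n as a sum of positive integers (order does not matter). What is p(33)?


Using the generating function prod_{k>=1} 1/(1-x^k), we compute p(33).
By dynamic programming over parts 1 through 33:
p(33) = 10143

10143


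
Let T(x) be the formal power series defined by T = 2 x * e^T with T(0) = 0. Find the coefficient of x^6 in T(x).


Apply the Lagrange inversion formula: if T = 2 x * phi(T) with phi(t) = e^t, then
[x^n] T = 2^n * (1/n) [t^(n-1)] phi(t)^n = 2^n * (1/n) [t^(n-1)] e^(n t) = 2^n * (1/n) * n^(n-1) / (n-1)! = 2^n * n^(n-1) / n!.
When c = 1 this is the Cayley count of rooted labeled trees on n vertices, divided by n!.
For n = 6: 2^6 * 6^5 / 6! = 64 * 7776/720 = 3456/5.

3456/5


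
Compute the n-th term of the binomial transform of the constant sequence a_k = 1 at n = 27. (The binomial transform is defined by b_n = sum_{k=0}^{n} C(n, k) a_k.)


With a_k = 1 for all k, b_n = sum_{k=0}^{n} C(n, k) = 2^n by the binomial theorem.
For n = 27: 2^27 = 134217728.

134217728


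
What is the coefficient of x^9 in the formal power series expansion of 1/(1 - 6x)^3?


The general identity 1/(1 - c x)^r = sum_{k>=0} c^k C(k + r - 1, r - 1) x^k follows by substituting y = c x into 1/(1 - y)^r = sum_{k>=0} C(k + r - 1, r - 1) y^k.
For c = 6, r = 3, k = 9:
6^9 * C(11, 2) = 10077696 * 55 = 554273280.

554273280


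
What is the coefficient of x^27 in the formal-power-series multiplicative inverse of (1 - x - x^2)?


Let the inverse be f(x) = sum_{k>=0} a_k x^k. From f(x) * (1 - x - x^2) = 1 and matching coefficients:
 x^0: a_0 = 1.
 x^1: a_1 - a_0 = 0, so a_1 = 1.
 x^k (k >= 2): a_k - a_{k-1} - a_{k-2} = 0, i.e. a_k = a_{k-1} + a_{k-2}.
This is the Fibonacci-type recurrence shifted so that a_0 = a_1 = 1.
Iterating: a_0=1, a_1=1, a_2=2, a_3=3, a_4=5, a_5=8, a_6=13, a_7=21, a_8=34, a_9=55, ...
a_27 = 317811.

317811


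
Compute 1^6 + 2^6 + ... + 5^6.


This power sum has a closed form given by Faulhaber's formula
sum_{k=1}^{m} k^p = (1 / (p + 1)) * sum_{j=0}^{p} C(p + 1, j) B_j m^(p + 1 - j),
but for small m direct computation is fastest:
1 + 64 + 729 + 4096 + 15625 = 20515.

20515


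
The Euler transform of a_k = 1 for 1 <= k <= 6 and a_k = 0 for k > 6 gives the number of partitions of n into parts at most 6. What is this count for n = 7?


Partitions of 7 into parts at most 6:
Using generating function (1-x)^(-1)(1-x^2)^(-1)...(1-x^6)^(-1),
the coefficient of x^7 = 14

14


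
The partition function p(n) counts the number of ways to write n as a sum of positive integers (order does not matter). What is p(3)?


Using the generating function prod_{k>=1} 1/(1-x^k), we compute p(3).
By dynamic programming over parts 1 through 3:
p(3) = 3

3


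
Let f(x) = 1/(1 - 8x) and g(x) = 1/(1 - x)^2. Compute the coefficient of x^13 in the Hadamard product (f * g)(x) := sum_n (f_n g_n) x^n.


f has coefficients f_k = 8^k. For g = 1/(1 - x)^2 the coefficient is g_k = C(k + 1, 1) = k + 1. The Hadamard coefficient is (f * g)_k = 8^k * (k + 1).
For k = 13: 8^13 * 14 = 549755813888 * 14 = 7696581394432.

7696581394432


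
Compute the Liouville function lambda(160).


The Liouville function is lambda(k) = (-1)^Omega(k), where Omega(k) counts the prime factors of k with multiplicity.
Factoring: 160 = 2 * 2 * 2 * 2 * 2 * 5, so Omega(160) = 6.
lambda(160) = (-1)^6 = 1.

1


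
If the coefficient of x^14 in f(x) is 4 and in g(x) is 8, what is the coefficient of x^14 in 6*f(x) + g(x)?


Scalar multiplication scales coefficients: 6 * 4 = 24.
Then add the g coefficient: 24 + 8
= 32

32


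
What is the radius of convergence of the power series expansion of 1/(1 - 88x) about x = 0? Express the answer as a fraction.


Expanding 1/(1 - 88x) = sum_{k>=0} 88^k x^k, the series converges when |88x| < 1, i.e., |x| < 1/88.
So the radius of convergence is 1/88 = 1/88.

1/88


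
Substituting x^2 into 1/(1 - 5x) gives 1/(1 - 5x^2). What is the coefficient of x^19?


Since 1/(1 - 5x^2) only has even powers of x,
the coefficient of x^19 (odd) is 0.

0


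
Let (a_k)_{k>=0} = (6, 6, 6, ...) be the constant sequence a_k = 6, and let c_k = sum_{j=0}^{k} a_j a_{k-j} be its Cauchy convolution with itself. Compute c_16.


Since a_j = 6 for all j >= 0, the convolution sum becomes
c_k = sum_{j=0}^{k} 6 * 6 = 36 * (k + 1).
Equivalently, the generating function of (a_k) is 6/(1 - x) and its square is 36/(1 - x)^2 = sum_{k>=0} 36(k + 1) x^k.
For k = 16: 36 * 17 = 612.

612


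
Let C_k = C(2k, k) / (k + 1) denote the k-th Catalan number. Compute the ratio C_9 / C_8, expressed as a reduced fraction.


Using C_k = (2k)! / (k! (k+1)!), the ratio C_{k+1}/C_k simplifies to
C_{k+1}/C_k = [(2k+2)! / ((k+1)! (k+2)!)] * [k! (k+1)! / (2k)!]
 = (2k+2)(2k+1) / ((k+1)(k+2)) = 2(2k+1) / (k+2).
For k = 8: 2(2*8 + 1) / (8 + 2) = 34/10 = 17/5.

17/5


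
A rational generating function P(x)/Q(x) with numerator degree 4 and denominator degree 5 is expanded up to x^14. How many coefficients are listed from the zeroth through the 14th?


Expanding up to x^14 gives the coefficients for x^0, x^1, ..., x^14.
That is 14 + 1 = 15 coefficients in total.

15


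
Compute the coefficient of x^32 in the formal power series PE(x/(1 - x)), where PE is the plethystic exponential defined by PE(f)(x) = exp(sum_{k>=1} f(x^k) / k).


For f(x) = x/(1 - x) we have
sum_{k>=1} f(x^k) / k = sum_{k>=1} (1/k) * x^k / (1 - x^k) = sum_{k, m >= 1} x^(k m) / k,
which after exponentiating simplifies to
PE(x/(1 - x)) = prod_{k>=1} 1 / (1 - x^k).
This is the generating function for the partition function p(n), so the coefficient of x^32 is p(32).
Computing p(32) by dynamic programming over parts 1, 2, ..., 32: p(32) = 8349.

8349


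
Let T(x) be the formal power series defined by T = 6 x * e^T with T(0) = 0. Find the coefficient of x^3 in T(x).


Apply the Lagrange inversion formula: if T = 6 x * phi(T) with phi(t) = e^t, then
[x^n] T = 6^n * (1/n) [t^(n-1)] phi(t)^n = 6^n * (1/n) [t^(n-1)] e^(n t) = 6^n * (1/n) * n^(n-1) / (n-1)! = 6^n * n^(n-1) / n!.
When c = 1 this is the Cayley count of rooted labeled trees on n vertices, divided by n!.
For n = 3: 6^3 * 3^2 / 3! = 216 * 9/6 = 324.

324


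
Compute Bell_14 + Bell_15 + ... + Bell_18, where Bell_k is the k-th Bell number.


Recall Bell_k counts set partitions of a k-set (with Bell_0 = 1 by convention).
Bell_14 through Bell_18: 190899322, 1382958545, 10480142147, 82864869804, 682076806159
Sum = 190899322 + 1382958545 + 10480142147 + 82864869804 + 682076806159 = 776995675977.

776995675977


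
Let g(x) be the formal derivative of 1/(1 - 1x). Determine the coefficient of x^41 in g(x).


Differentiate termwise: d/dx sum_{k>=0} 1^k x^k = sum_{k>=1} k 1^k x^(k-1) = sum_{j>=0} (j+1) 1^(j+1) x^j.
Equivalently, d/dx [1/(1 - 1x)] = 1/(1 - 1x)^2.
For j = 41: 42 * 1^42 = 42 * 1 = 42.

42


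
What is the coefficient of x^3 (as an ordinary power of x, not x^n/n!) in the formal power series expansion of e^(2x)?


The exponential series is e^y = sum_{k>=0} y^k / k!. Substituting y = 2x gives
e^(2x) = sum_{k>=0} 2^k x^k / k!.
So the coefficient of x^n is a^n/n! with a = 2, n = 3:
2^3 / 3! = 8/6 = 4/3

4/3


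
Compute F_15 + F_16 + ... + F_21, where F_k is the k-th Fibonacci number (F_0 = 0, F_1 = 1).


Use the identity sum_{k=0}^{N} F_k = F_{N+2} - 1 (which follows from F_{k+2} - F_{k+1} = F_k). Then
sum_{k=15}^{21} F_k = (F_{23} - 1) - (F_{16} - 1) = F_{23} - F_{16}.
Computing: F_{23} = 28657, F_{16} = 987, so
Sum = 28657 - 987 = 27670.

27670


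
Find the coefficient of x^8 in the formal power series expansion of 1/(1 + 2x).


Write 1/(1 + c x) = 1/(1 - (-c) x) and apply the geometric-series identity
1/(1 - y) = sum_{k>=0} y^k to get 1/(1 + c x) = sum_{k>=0} (-c)^k x^k.
So the coefficient of x^k is (-c)^k = (-1)^k * c^k.
Here c = 2 and k = 8:
(-2)^8 = 1 * 256 = 256

256


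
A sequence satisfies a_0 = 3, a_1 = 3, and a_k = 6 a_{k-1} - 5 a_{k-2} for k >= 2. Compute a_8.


The characteristic equation is t^2 - 6 t + 5 = 0, with roots r_1 = 5 and r_2 = 1 (so c_1 = r_1 + r_2, c_2 = -r_1 r_2 as required).
One can use the closed form a_n = A r_1^n + B r_2^n, but direct iteration is more reliable:
a_0 = 3, a_1 = 3, a_2 = 3, a_3 = 3, a_4 = 3, a_5 = 3, a_6 = 3, a_7 = 3, a_8 = 3.
So a_8 = 3.

3


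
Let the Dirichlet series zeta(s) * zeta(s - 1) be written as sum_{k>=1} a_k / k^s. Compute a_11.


Convolution gives a_k = sum_{d | k} d * 1 = sum_{d | k} d = sigma(k), the sum of positive divisors of k.
For k = 11, the divisors are 1, 11, so
sigma(11) = 1 + 11 = 12.

12


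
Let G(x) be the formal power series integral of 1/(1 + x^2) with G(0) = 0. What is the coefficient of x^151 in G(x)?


1/(1 + x^2) = sum_{j>=0} (-1)^j x^(2j). Integrating termwise with G(0) = 0:
G(x) = sum_{j>=0} (-1)^j x^(2j+1) / (2j+1) = arctan(x).
Only odd powers are nonzero. For x^151 write 151 = 2*75 + 1, giving
(-1)^75 / 151 = -1/151 = -1/151.

-1/151


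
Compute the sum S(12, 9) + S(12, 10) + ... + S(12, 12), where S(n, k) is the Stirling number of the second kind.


By definition, S(n, k) counts partitions of an n-set into exactly k nonempty blocks.
Computing row n = 12 for k = 9..12:
S(12, k): 22275, 1705, 66, 1
Sum = 24047.

24047


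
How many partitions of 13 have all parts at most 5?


Using the generating function (1-x)^(-1)(1-x^2)^(-1)...(1-x^5)^(-1),
the coefficient of x^13 counts these restricted partitions.
Result = 57

57


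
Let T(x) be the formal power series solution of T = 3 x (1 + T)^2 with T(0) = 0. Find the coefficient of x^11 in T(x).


Apply the Lagrange inversion formula: if T = 3 x * phi(T) with phi(t) = (1 + t)^2, then [x^n] T = 3^n * (1/n) [t^(n-1)] phi(t)^n = 3^n * (1/n) [t^(n-1)] (1 + t)^(2n) = 3^n * (1/n) C(2n, n-1).
Using the identity C(2n, n-1) = C(2n, n) * n / (n+1), the unscaled factor equals C(2n, n) / (n+1) = C_n, the n-th Catalan number.
For n = 11: C_11 = C(22, 11) / 12 = 705432/12 = 58786.
With the 3^11 = 177147 factor, the coefficient is 177147 * 58786 = 10413763542.

10413763542


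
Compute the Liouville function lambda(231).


The Liouville function is lambda(k) = (-1)^Omega(k), where Omega(k) counts the prime factors of k with multiplicity.
Factoring: 231 = 3 * 7 * 11, so Omega(231) = 3.
lambda(231) = (-1)^3 = -1.

-1


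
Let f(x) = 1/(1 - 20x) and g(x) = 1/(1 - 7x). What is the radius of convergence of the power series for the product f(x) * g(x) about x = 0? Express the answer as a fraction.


The radius of 1/(1 - 20x) is 1/20 (nearest singularity at x = 1/20), and the radius of 1/(1 - 7x) is 1/7.
The product f(x)*g(x) = 1/((1 - 20x)(1 - 7x)) has singularities at both 1/20 and 1/7, so its radius of convergence is the distance to the nearest one:
min(1/20, 1/7) = 1/20.

1/20


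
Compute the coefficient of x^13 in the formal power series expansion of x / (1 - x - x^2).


Let f(x) = sum_{k>=0} a_k x^k. Multiplying f(x) * (1 - x - x^2) = x and matching coefficients gives a_0 = 0, a_1 = 1, and a_k = a_{k-1} + a_{k-2} for k >= 2. These are the Fibonacci numbers F_k.
Iterating from F_0 = 0, F_1 = 1:
F_0=0, F_1=1, F_2=1, F_3=2, F_4=3, F_5=5, F_6=8, F_7=13, F_8=21, F_9=34, ...
F_13 = 233.

233


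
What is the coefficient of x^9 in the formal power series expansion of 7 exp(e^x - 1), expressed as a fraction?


exp(e^x - 1) is the exponential generating function for the Bell numbers Bell_k: exp(e^x - 1) = sum_{k>=0} Bell_k x^k / k!.
So the coefficient of x^9 in 7 exp(e^x - 1) is 7 Bell_9 / 9!.
Computing: Bell_9 = 21147 and 9! = 362880, giving
7 * 21147/362880 = 7049/17280.

7049/17280


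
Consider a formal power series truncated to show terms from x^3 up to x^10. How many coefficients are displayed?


From x^3 to x^10 inclusive, the count is 10 - 3 + 1 = 8.

8


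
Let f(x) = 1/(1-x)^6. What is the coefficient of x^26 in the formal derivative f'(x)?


Differentiate: d/dx [ 1/(1-x)^r ] = r / (1-x)^(r+1).
Here r = 6, so f'(x) = 6 / (1-x)^7.
The expansion of 1/(1-x)^(r+1) has coefficient of x^n equal to C(n+r, r).
So the coefficient of x^26 in f'(x) is
6 * C(32, 6) = 6 * 906192 = 5437152

5437152


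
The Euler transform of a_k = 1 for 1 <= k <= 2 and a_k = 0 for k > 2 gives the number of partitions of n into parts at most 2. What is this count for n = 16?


Partitions of 16 into parts at most 2:
Using generating function (1-x)^(-1)(1-x^2)^(-1),
the coefficient of x^16 = 9

9


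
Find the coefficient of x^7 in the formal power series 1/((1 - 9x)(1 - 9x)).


By partial fractions or Cauchy convolution:
The coefficient equals sum_{k=0}^{7} 9^k * 9^(7-k).
= 38263752

38263752


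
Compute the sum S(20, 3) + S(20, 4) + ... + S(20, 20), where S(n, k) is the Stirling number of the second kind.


By definition, S(n, k) counts partitions of an n-set into exactly k nonempty blocks.
Computing row n = 20 for k = 3..20:
S(20, k): 580606446, 45232115901, 749206090500, 4306078895384, 11143554045652, 15170932662679, 12011282644725, 5917584964655, 1900842429486, 411016633391, 61068660380, 6302524580, 452329200, 22350954, 741285, 15675, 190, 1
Sum = 51724157711084.

51724157711084


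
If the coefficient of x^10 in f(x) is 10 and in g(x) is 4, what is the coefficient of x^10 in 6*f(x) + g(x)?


Scalar multiplication scales coefficients: 6 * 10 = 60.
Then add the g coefficient: 60 + 4
= 64

64


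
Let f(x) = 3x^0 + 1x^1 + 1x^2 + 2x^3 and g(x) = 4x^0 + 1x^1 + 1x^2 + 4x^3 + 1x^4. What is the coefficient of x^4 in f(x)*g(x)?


Cauchy product at x^4:
3*1 + 1*4 + 1*1 + 2*1
= 10

10


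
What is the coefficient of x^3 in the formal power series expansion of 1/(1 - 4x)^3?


The general identity 1/(1 - c x)^r = sum_{k>=0} c^k C(k + r - 1, r - 1) x^k follows by substituting y = c x into 1/(1 - y)^r = sum_{k>=0} C(k + r - 1, r - 1) y^k.
For c = 4, r = 3, k = 3:
4^3 * C(5, 2) = 64 * 10 = 640.

640


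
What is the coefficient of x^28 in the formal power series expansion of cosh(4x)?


The Maclaurin series is cosh(t) = sum_{m>=0} t^(2m) / (2m)!, so substituting t = 4x, only even powers of x are nonzero, with coefficient of x^(2m) equal to 4^(2m) / (2m)!.
For x^28 the coefficient is 4^28/28! = 72057594037927936/304888344611713860501504000000 = 2147483648/9086380738369043484375.

2147483648/9086380738369043484375


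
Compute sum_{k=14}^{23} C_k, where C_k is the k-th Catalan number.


C_14 through C_23: 2674440, 9694845, 35357670, 129644790, 477638700, 1767263190, 6564120420, 24466267020, 91482563640, 343059613650
Sum = 2674440 + 9694845 + 35357670 + 129644790 + 477638700 + 1767263190 + 6564120420 + 24466267020 + 91482563640 + 343059613650
= 467994838365

467994838365


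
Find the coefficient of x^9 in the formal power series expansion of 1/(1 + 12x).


Write 1/(1 + c x) = 1/(1 - (-c) x) and apply the geometric-series identity
1/(1 - y) = sum_{k>=0} y^k to get 1/(1 + c x) = sum_{k>=0} (-c)^k x^k.
So the coefficient of x^k is (-c)^k = (-1)^k * c^k.
Here c = 12 and k = 9:
(-12)^9 = -1 * 5159780352 = -5159780352

-5159780352


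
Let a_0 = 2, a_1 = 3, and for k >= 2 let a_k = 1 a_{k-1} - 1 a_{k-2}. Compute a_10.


Iterating the recurrence forward:
a_0 = 2
a_1 = 3
a_2 = 1*3 - 1*2 = 1
a_3 = 1*1 - 1*3 = -2
a_4 = 1*-2 - 1*1 = -3
a_5 = 1*-3 - 1*-2 = -1
a_6 = 1*-1 - 1*-3 = 2
a_7 = 1*2 - 1*-1 = 3
a_8 = 1*3 - 1*2 = 1
a_9 = 1*1 - 1*3 = -2
a_10 = 1*-2 - 1*1 = -3
So a_10 = -3.

-3


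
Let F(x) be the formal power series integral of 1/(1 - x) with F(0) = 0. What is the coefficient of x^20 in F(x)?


1/(1 - x) = sum_{k>=0} x^k. Integrating termwise and using F(0) = 0 gives
F(x) = sum_{k>=0} x^(k+1) / (k+1) = sum_{m>=1} x^m / m = -ln(1 - x).
So the coefficient of x^20 is 1/20 = 1/20.

1/20


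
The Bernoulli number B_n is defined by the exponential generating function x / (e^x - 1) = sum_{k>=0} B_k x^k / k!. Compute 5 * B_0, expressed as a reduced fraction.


Bernoulli numbers can also be computed recursively via B_0 = 1 and sum_{j=0}^{m} C(m+1, j) B_j = 0 for m >= 1. Odd-index Bernoulli numbers vanish for k >= 3.
Computing B_0 = 1, so 5 * B_0 = 5 * 1 = 5.

5


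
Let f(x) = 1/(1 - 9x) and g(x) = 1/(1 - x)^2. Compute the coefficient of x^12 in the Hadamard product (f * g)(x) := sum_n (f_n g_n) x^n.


f has coefficients f_k = 9^k. For g = 1/(1 - x)^2 the coefficient is g_k = C(k + 1, 1) = k + 1. The Hadamard coefficient is (f * g)_k = 9^k * (k + 1).
For k = 12: 9^12 * 13 = 282429536481 * 13 = 3671583974253.

3671583974253


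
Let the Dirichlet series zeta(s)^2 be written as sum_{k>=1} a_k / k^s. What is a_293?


The Dirichlet convolution of the constant function 1 with itself gives (1 * 1)(k) = sum_{d | k} 1 = d(k), the number of positive divisors of k.
Since zeta(s) = sum_{k>=1} 1/k^s, we have zeta(s)^2 = sum_{k>=1} d(k)/k^s, so a_k = d(k).
For k = 293: the divisors are 1, 293.
Count = 2.

2


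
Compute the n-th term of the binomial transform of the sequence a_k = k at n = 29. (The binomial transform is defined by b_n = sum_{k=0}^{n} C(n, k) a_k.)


With a_k = k, b_n = sum_{k=0}^{n} C(n, k) k. Using k * C(n, k) = n * C(n-1, k-1) gives b_n = n * sum_{k>=1} C(n-1, k-1) = n * 2^(n-1).
For n = 29: 29 * 2^28 = 29 * 268435456 = 7784628224.

7784628224


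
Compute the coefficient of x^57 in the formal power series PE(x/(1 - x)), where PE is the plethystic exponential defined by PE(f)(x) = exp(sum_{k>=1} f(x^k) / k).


For f(x) = x/(1 - x) we have
sum_{k>=1} f(x^k) / k = sum_{k>=1} (1/k) * x^k / (1 - x^k) = sum_{k, m >= 1} x^(k m) / k,
which after exponentiating simplifies to
PE(x/(1 - x)) = prod_{k>=1} 1 / (1 - x^k).
This is the generating function for the partition function p(n), so the coefficient of x^57 is p(57).
Computing p(57) by dynamic programming over parts 1, 2, ..., 57: p(57) = 614154.

614154


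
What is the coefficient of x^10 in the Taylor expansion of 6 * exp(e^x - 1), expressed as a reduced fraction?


exp(e^x - 1) = sum_{k>=0} Bell_k x^k / k!, where Bell_k is the k-th Bell number.
So the coefficient of x^10 is 6 * Bell_10 / 10!.
Computing: Bell_10 = 115975 and 10! = 3628800, giving
6 * 115975/3628800 = 4639/24192.

4639/24192


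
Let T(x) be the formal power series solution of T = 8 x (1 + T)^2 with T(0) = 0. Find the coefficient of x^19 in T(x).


Apply the Lagrange inversion formula: if T = 8 x * phi(T) with phi(t) = (1 + t)^2, then [x^n] T = 8^n * (1/n) [t^(n-1)] phi(t)^n = 8^n * (1/n) [t^(n-1)] (1 + t)^(2n) = 8^n * (1/n) C(2n, n-1).
Using the identity C(2n, n-1) = C(2n, n) * n / (n+1), the unscaled factor equals C(2n, n) / (n+1) = C_n, the n-th Catalan number.
For n = 19: C_19 = C(38, 19) / 20 = 35345263800/20 = 1767263190.
With the 8^19 = 144115188075855872 factor, the coefficient is 144115188075855872 * 1767263190 = 254689467006387010330951680.

254689467006387010330951680


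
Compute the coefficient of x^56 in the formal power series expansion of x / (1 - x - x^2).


Let f(x) = sum_{k>=0} a_k x^k. Multiplying f(x) * (1 - x - x^2) = x and matching coefficients gives a_0 = 0, a_1 = 1, and a_k = a_{k-1} + a_{k-2} for k >= 2. These are the Fibonacci numbers F_k.
Iterating from F_0 = 0, F_1 = 1:
F_0=0, F_1=1, F_2=1, F_3=2, F_4=3, F_5=5, F_6=8, F_7=13, F_8=21, F_9=34, ...
F_56 = 225851433717.

225851433717


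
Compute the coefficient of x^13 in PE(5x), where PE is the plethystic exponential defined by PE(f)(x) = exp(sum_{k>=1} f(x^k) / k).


With f(x) = 5x, the exponent is sum_{k>=1} 5 x^k / k = 5 * (-ln(1 - x)). Exponentiating:
PE(5x) = exp(-5 ln(1 - x)) = 1/(1 - x)^5.
By the negative binomial expansion, [x^n] 1/(1 - x)^5 = C(n + 4, 4).
For n = 13: C(17, 4) = 2380.

2380


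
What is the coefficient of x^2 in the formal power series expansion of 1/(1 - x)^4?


The expansion 1/(1 - x)^r = sum_{k>=0} C(k + r - 1, r - 1) x^k follows from the multiset / negative-binomial theorem (or from repeated differentiation of the geometric series).
For r = 4 and k = 2:
C(5, 3) = 120 / (6 * 2) = 10.

10


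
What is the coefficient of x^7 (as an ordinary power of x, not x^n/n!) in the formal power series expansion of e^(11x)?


The exponential series is e^y = sum_{k>=0} y^k / k!. Substituting y = 11x gives
e^(11x) = sum_{k>=0} 11^k x^k / k!.
So the coefficient of x^n is a^n/n! with a = 11, n = 7:
11^7 / 7! = 19487171/5040 = 19487171/5040

19487171/5040


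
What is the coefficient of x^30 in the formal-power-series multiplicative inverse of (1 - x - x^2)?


Let the inverse be f(x) = sum_{k>=0} a_k x^k. From f(x) * (1 - x - x^2) = 1 and matching coefficients:
 x^0: a_0 = 1.
 x^1: a_1 - a_0 = 0, so a_1 = 1.
 x^k (k >= 2): a_k - a_{k-1} - a_{k-2} = 0, i.e. a_k = a_{k-1} + a_{k-2}.
This is the Fibonacci-type recurrence shifted so that a_0 = a_1 = 1.
Iterating: a_0=1, a_1=1, a_2=2, a_3=3, a_4=5, a_5=8, a_6=13, a_7=21, a_8=34, a_9=55, ...
a_30 = 1346269.

1346269


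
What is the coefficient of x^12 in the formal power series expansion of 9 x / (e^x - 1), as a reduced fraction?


The exponential generating function for Bernoulli numbers is
x / (e^x - 1) = sum_{k>=0} B_k x^k / k!.
So the coefficient of x^12 in 9 x / (e^x - 1) is 9 B_12 / 12!.
Computing: B_12 = -691/2730, 12! = 479001600, giving
9 * -691/2730 / 479001600 = -691/145297152000.

-691/145297152000


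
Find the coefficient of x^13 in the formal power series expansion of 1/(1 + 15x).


Write 1/(1 + c x) = 1/(1 - (-c) x) and apply the geometric-series identity
1/(1 - y) = sum_{k>=0} y^k to get 1/(1 + c x) = sum_{k>=0} (-c)^k x^k.
So the coefficient of x^k is (-c)^k = (-1)^k * c^k.
Here c = 15 and k = 13:
(-15)^13 = -1 * 1946195068359375 = -1946195068359375

-1946195068359375


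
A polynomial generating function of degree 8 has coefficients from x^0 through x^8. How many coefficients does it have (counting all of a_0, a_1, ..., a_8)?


A polynomial of degree 8 takes the form a_0 + a_1 x + ... + a_8 x^8.
The number of coefficients is 8 + 1 = 9.

9


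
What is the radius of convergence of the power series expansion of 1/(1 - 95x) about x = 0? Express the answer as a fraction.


Expanding 1/(1 - 95x) = sum_{k>=0} 95^k x^k, the series converges when |95x| < 1, i.e., |x| < 1/95.
So the radius of convergence is 1/95 = 1/95.

1/95


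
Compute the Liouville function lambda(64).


The Liouville function is lambda(k) = (-1)^Omega(k), where Omega(k) counts the prime factors of k with multiplicity.
Factoring: 64 = 2 * 2 * 2 * 2 * 2 * 2, so Omega(64) = 6.
lambda(64) = (-1)^6 = 1.

1


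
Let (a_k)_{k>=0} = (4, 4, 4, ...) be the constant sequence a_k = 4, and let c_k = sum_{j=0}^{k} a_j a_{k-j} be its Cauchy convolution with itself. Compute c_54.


Since a_j = 4 for all j >= 0, the convolution sum becomes
c_k = sum_{j=0}^{k} 4 * 4 = 16 * (k + 1).
Equivalently, the generating function of (a_k) is 4/(1 - x) and its square is 16/(1 - x)^2 = sum_{k>=0} 16(k + 1) x^k.
For k = 54: 16 * 55 = 880.

880


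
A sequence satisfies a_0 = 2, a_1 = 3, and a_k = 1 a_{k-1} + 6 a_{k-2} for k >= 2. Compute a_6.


The characteristic equation is t^2 - 1 t - 6 = 0, with roots r_1 = 3 and r_2 = -2 (so c_1 = r_1 + r_2, c_2 = -r_1 r_2 as required).
One can use the closed form a_n = A r_1^n + B r_2^n, but direct iteration is more reliable:
a_0 = 2, a_1 = 3, a_2 = 15, a_3 = 33, a_4 = 123, a_5 = 321, a_6 = 1059.
So a_6 = 1059.

1059


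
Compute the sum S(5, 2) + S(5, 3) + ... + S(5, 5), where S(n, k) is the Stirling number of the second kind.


By definition, S(n, k) counts partitions of an n-set into exactly k nonempty blocks.
Computing row n = 5 for k = 2..5:
S(5, k): 15, 25, 10, 1
Sum = 51.

51


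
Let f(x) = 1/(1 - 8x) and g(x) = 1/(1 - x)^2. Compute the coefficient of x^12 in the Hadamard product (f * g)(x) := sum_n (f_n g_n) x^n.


f has coefficients f_k = 8^k. For g = 1/(1 - x)^2 the coefficient is g_k = C(k + 1, 1) = k + 1. The Hadamard coefficient is (f * g)_k = 8^k * (k + 1).
For k = 12: 8^12 * 13 = 68719476736 * 13 = 893353197568.

893353197568


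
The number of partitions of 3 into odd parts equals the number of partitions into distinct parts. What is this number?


Computing partitions of 3 into odd parts (1, 3, 5, ...):
Using the generating function prod_{k>=0} 1/(1-x^(2k+1)),
the count is 2

2


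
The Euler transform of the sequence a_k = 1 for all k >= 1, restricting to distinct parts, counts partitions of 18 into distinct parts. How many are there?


Partitions of 18 into distinct parts can be computed via generating function.
Product (1+x)(1+x^2)(1+x^3)...
The coefficient of x^18 = 46

46


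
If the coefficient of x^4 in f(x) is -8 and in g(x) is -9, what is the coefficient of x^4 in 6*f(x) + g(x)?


Scalar multiplication scales coefficients: 6 * -8 = -48.
Then add the g coefficient: -48 + -9
= -57

-57


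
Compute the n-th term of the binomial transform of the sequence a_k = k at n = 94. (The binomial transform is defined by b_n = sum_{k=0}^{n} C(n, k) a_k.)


With a_k = k, b_n = sum_{k=0}^{n} C(n, k) k. Using k * C(n, k) = n * C(n-1, k-1) gives b_n = n * sum_{k>=1} C(n-1, k-1) = n * 2^(n-1).
For n = 94: 94 * 2^93 = 94 * 9903520314283042199192993792 = 930930909542605966724141416448.

930930909542605966724141416448


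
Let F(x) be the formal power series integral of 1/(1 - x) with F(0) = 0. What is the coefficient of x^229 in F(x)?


1/(1 - x) = sum_{k>=0} x^k. Integrating termwise and using F(0) = 0 gives
F(x) = sum_{k>=0} x^(k+1) / (k+1) = sum_{m>=1} x^m / m = -ln(1 - x).
So the coefficient of x^229 is 1/229 = 1/229.

1/229


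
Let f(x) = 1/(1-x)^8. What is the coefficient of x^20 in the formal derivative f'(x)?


Differentiate: d/dx [ 1/(1-x)^r ] = r / (1-x)^(r+1).
Here r = 8, so f'(x) = 8 / (1-x)^9.
The expansion of 1/(1-x)^(r+1) has coefficient of x^n equal to C(n+r, r).
So the coefficient of x^20 in f'(x) is
8 * C(28, 8) = 8 * 3108105 = 24864840

24864840


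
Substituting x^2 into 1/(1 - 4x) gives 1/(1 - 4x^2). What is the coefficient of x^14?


The coefficient of x^(2m) in 1/(1 - 4x^2) is 4^m.
With n = 14 = 2*7, the coefficient is 4^7 = 16384.

16384


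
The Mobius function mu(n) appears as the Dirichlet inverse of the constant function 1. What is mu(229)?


229 = 229 (all distinct primes).
mu(229) = (-1)^1 = -1

-1


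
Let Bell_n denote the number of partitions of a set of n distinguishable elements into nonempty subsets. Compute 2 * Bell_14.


Bell_14 can be computed from the Bell triangle or from Dobinski's identity Bell_n = (1/e) * sum_{k>=0} k^n / k!.
Computing Bell_14 = 190899322.
Then 2 * 190899322 = 381798644.

381798644


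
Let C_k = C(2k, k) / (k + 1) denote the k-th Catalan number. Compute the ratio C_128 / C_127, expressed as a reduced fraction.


Using C_k = (2k)! / (k! (k+1)!), the ratio C_{k+1}/C_k simplifies to
C_{k+1}/C_k = [(2k+2)! / ((k+1)! (k+2)!)] * [k! (k+1)! / (2k)!]
 = (2k+2)(2k+1) / ((k+1)(k+2)) = 2(2k+1) / (k+2).
For k = 127: 2(2*127 + 1) / (127 + 2) = 510/129 = 170/43.

170/43


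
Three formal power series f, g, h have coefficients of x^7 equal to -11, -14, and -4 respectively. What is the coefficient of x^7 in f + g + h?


Series addition is componentwise:
-11 + -14 + -4
= -29

-29


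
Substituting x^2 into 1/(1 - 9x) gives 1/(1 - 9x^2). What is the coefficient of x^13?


Since 1/(1 - 9x^2) only has even powers of x,
the coefficient of x^13 (odd) is 0.

0


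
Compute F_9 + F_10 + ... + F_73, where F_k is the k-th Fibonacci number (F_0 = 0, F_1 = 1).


Use the identity sum_{k=0}^{N} F_k = F_{N+2} - 1 (which follows from F_{k+2} - F_{k+1} = F_k). Then
sum_{k=9}^{73} F_k = (F_{75} - 1) - (F_{10} - 1) = F_{75} - F_{10}.
Computing: F_{75} = 2111485077978050, F_{10} = 55, so
Sum = 2111485077978050 - 55 = 2111485077977995.

2111485077977995


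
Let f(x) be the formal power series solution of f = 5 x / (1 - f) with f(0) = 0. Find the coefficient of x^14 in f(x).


Apply Lagrange inversion: f = 5 x * phi(f) with phi(t) = 1/(1 - t), so
[x^n] f = 5^n * (1/n) [t^(n-1)] phi(t)^n = 5^n * (1/n) [t^(n-1)] (1 - t)^(-n) = 5^n * (1/n) C(2n - 2, n - 1) = 5^n * C_{n-1}.
For n = 14: C_13 = C(26, 13) / 14 = 10400600/14 = 742900.
With the 5^14 = 6103515625 factor, the coefficient is 6103515625 * 742900 = 4534301757812500.

4534301757812500


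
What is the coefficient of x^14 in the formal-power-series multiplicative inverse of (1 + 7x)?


The inverse is 1/(1 + 7x). Apply the geometric identity 1/(1 - y) = sum_{k>=0} y^k with y = -7x:
1/(1 + 7x) = sum_{k>=0} (-7)^k x^k.
So the coefficient of x^14 is (-7)^14 = 678223072849.

678223072849


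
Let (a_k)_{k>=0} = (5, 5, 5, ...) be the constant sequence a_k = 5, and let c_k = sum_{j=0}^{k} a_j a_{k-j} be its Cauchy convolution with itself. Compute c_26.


Since a_j = 5 for all j >= 0, the convolution sum becomes
c_k = sum_{j=0}^{k} 5 * 5 = 25 * (k + 1).
Equivalently, the generating function of (a_k) is 5/(1 - x) and its square is 25/(1 - x)^2 = sum_{k>=0} 25(k + 1) x^k.
For k = 26: 25 * 27 = 675.

675


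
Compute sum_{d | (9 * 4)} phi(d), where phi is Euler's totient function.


First, 9 * 4 = 36. One classical identity is sum_{d | n} phi(d) = n (each k in [1, n] has a unique gcd with n, and among the k's with gcd(k, n) = n/d there are phi(d) of them). So the sum equals 36. We also verify directly:
Divisors of 36: 1, 2, 3, 4, 6, 9, 12, 18, 36.
phi values: 1, 1, 2, 2, 2, 6, 4, 6, 12.
Sum = 36.

36


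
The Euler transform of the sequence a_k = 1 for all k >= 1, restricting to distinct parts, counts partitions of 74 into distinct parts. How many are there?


Partitions of 74 into distinct parts can be computed via generating function.
Product (1+x)(1+x^2)(1+x^3)...
The coefficient of x^74 = 44046

44046


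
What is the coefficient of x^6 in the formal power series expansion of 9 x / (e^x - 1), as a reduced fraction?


The exponential generating function for Bernoulli numbers is
x / (e^x - 1) = sum_{k>=0} B_k x^k / k!.
So the coefficient of x^6 in 9 x / (e^x - 1) is 9 B_6 / 6!.
Computing: B_6 = 1/42, 6! = 720, giving
9 * 1/42 / 720 = 1/3360.

1/3360


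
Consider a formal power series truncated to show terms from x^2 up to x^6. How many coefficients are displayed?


From x^2 to x^6 inclusive, the count is 6 - 2 + 1 = 5.

5


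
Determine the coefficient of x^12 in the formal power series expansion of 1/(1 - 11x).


The geometric series identity gives 1/(1 - c x) = sum_{k>=0} c^k x^k, so the coefficient of x^k is c^k.
Here c = 11 and k = 12.
Computing: 11^12 = 3138428376721

3138428376721


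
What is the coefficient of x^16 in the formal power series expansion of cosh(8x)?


The Maclaurin series is cosh(t) = sum_{m>=0} t^(2m) / (2m)!, so substituting t = 8x, only even powers of x are nonzero, with coefficient of x^(2m) equal to 8^(2m) / (2m)!.
For x^16 the coefficient is 8^16/16! = 281474976710656/20922789888000 = 8589934592/638512875.

8589934592/638512875


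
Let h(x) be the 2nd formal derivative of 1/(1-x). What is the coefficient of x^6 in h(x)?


Differentiating 2 times: d^2/dx^2 [1/(1-x)] = 2!/(1-x)^3.
The expansion 1/(1-x)^3 = sum_{k>=0} C(k+2, 2) x^k, so the coefficient of x^n in 2!/(1-x)^3 is 2! * C(n+2, 2).
For n = 6: 2 * C(8, 2) = 2 * 28 = 56

56


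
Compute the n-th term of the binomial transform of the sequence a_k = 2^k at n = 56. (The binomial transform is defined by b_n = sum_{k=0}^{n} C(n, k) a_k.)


With a_k = 2^k, b_n = sum_{k=0}^{n} C(n, k) 2^k = (1 + 2)^n by the binomial theorem.
For n = 56: (1 + 2)^56 = 3^56 = 523347633027360537213511521.

523347633027360537213511521


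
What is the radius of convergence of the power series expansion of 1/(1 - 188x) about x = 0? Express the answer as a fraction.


Expanding 1/(1 - 188x) = sum_{k>=0} 188^k x^k, the series converges when |188x| < 1, i.e., |x| < 1/188.
So the radius of convergence is 1/188 = 1/188.

1/188


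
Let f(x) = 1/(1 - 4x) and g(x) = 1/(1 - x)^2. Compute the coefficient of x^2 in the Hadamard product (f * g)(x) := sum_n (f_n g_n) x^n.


f has coefficients f_k = 4^k. For g = 1/(1 - x)^2 the coefficient is g_k = C(k + 1, 1) = k + 1. The Hadamard coefficient is (f * g)_k = 4^k * (k + 1).
For k = 2: 4^2 * 3 = 16 * 3 = 48.

48


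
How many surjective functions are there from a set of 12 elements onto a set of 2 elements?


By inclusion-exclusion on which target elements are missed, the number of surjections from an n-set onto a k-set is
surj(n, k) = sum_{j=0}^{k} (-1)^j C(k, j) (k - j)^n.
Equivalently surj(n, k) = k! * S(n, k), where S(n, k) is the Stirling number of the second kind.
For n = 12, k = 2:
S(12, 2) = 2047, so
surj = 2! * 2047 = 2 * 2047 = 4094.

4094


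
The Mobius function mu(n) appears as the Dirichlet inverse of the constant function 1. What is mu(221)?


221 = 13 * 17 (all distinct primes).
mu(221) = (-1)^2 = 1

1


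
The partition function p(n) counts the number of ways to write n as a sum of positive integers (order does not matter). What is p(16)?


Using the generating function prod_{k>=1} 1/(1-x^k), we compute p(16).
By dynamic programming over parts 1 through 16:
p(16) = 231

231


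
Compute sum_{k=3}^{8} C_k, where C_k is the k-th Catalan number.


C_3 through C_8: 5, 14, 42, 132, 429, 1430
Sum = 5 + 14 + 42 + 132 + 429 + 1430
= 2052

2052


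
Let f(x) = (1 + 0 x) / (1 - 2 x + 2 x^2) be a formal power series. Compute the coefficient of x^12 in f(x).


Write f(x) = sum_{k>=0} a_k x^k. Multiplying both sides by 1 - 2 x + 2 x^2 gives
(1 - 2 x + 2 x^2) sum_{k>=0} a_k x^k = 1 + 0 x.
Matching coefficients:
 x^0: a_0 = 1
 x^1: a_1 - 2 a_0 = 0  =>  a_1 = 2*1 + 0 = 2
 x^k (k >= 2): a_k = 2 a_{k-1} - 2 a_{k-2}.
Iterating: a_2 = 2, a_3 = 0, a_4 = -4, a_5 = -8, a_6 = -8, a_7 = 0, a_8 = 16, a_9 = 32, a_10 = 32, a_11 = 0, a_12 = -64.
So the coefficient of x^12 is -64.

-64


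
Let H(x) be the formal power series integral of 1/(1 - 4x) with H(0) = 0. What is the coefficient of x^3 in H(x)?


1/(1 - 4x) = sum_{k>=0} 4^k x^k. Integrating termwise with H(0) = 0:
H(x) = sum_{k>=0} 4^k x^(k+1) / (k+1) = sum_{m>=1} 4^(m-1) x^m / m.
For m = 3: 4^2/3 = 16/3 = 16/3.

16/3


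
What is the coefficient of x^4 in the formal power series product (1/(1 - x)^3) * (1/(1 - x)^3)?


Combine the factors: (1/(1 - x)^3) * (1/(1 - x)^3) = 1/(1 - x)^6.
Then use 1/(1 - x)^r = sum_{k>=0} C(k + r - 1, r - 1) x^k with r = 6 and k = 4:
C(9, 5) = 126.

126


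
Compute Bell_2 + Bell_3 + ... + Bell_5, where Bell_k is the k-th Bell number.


Recall Bell_k counts set partitions of a k-set (with Bell_0 = 1 by convention).
Bell_2 through Bell_5: 2, 5, 15, 52
Sum = 2 + 5 + 15 + 52 = 74.

74


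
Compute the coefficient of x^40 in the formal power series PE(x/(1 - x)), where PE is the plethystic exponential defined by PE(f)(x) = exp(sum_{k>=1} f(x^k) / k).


For f(x) = x/(1 - x) we have
sum_{k>=1} f(x^k) / k = sum_{k>=1} (1/k) * x^k / (1 - x^k) = sum_{k, m >= 1} x^(k m) / k,
which after exponentiating simplifies to
PE(x/(1 - x)) = prod_{k>=1} 1 / (1 - x^k).
This is the generating function for the partition function p(n), so the coefficient of x^40 is p(40).
Computing p(40) by dynamic programming over parts 1, 2, ..., 40: p(40) = 37338.

37338


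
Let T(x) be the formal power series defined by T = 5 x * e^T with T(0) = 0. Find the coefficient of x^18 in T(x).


Apply the Lagrange inversion formula: if T = 5 x * phi(T) with phi(t) = e^t, then
[x^n] T = 5^n * (1/n) [t^(n-1)] phi(t)^n = 5^n * (1/n) [t^(n-1)] e^(n t) = 5^n * (1/n) * n^(n-1) / (n-1)! = 5^n * n^(n-1) / n!.
When c = 1 this is the Cayley count of rooted labeled trees on n vertices, divided by n!.
For n = 18: 5^18 * 18^17 / 18! = 3814697265625 * 2185911559738696531968/6402373705728000 = 155143177998596191406250/119119.

155143177998596191406250/119119


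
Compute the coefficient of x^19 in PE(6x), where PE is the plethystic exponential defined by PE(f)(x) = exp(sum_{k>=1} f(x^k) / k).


With f(x) = 6x, the exponent is sum_{k>=1} 6 x^k / k = 6 * (-ln(1 - x)). Exponentiating:
PE(6x) = exp(-6 ln(1 - x)) = 1/(1 - x)^6.
By the negative binomial expansion, [x^n] 1/(1 - x)^6 = C(n + 5, 5).
For n = 19: C(24, 5) = 42504.

42504


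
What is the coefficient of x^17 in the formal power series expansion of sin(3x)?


The Maclaurin series is sin(t) = sum_{k>=0} (-1)^k t^(2k+1) / (2k+1)!, so substituting t = 3x, only odd powers of x are nonzero, with coefficient of x^(2k+1) equal to (-1)^k 3^(2k+1) / (2k+1)!.
Write 17 = 2*8 + 1, giving the coefficient (-1)^8 * 3^17 / 17! = 129140163/355687428096000 = 177147/487911424000.

177147/487911424000


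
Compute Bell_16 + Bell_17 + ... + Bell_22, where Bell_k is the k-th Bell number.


Recall Bell_k counts set partitions of a k-set (with Bell_0 = 1 by convention).
Bell_16 through Bell_22: 10480142147, 82864869804, 682076806159, 5832742205057, 51724158235372, 474869816156751, 4506715738447323
Sum = 10480142147 + 82864869804 + 682076806159 + 5832742205057 + 51724158235372 + 474869816156751 + 4506715738447323 = 5039917876862613.

5039917876862613


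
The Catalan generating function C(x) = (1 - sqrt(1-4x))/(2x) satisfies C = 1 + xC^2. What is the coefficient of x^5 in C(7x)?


Substituting x -> 7x scales the n-th coefficient by 7^n, so [x^5] C(7x) = 7^5 * C_5.
C_5 = C(2*5, 5)/(6) = 252/6 = 42.
So 7^5 * 42 = 16807 * 42 = 705894.

705894


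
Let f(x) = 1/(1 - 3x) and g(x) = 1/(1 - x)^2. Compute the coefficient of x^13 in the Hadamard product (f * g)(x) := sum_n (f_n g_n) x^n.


f has coefficients f_k = 3^k. For g = 1/(1 - x)^2 the coefficient is g_k = C(k + 1, 1) = k + 1. The Hadamard coefficient is (f * g)_k = 3^k * (k + 1).
For k = 13: 3^13 * 14 = 1594323 * 14 = 22320522.

22320522


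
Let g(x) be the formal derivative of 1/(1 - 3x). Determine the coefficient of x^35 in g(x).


Differentiate termwise: d/dx sum_{k>=0} 3^k x^k = sum_{k>=1} k 3^k x^(k-1) = sum_{j>=0} (j+1) 3^(j+1) x^j.
Equivalently, d/dx [1/(1 - 3x)] = 3/(1 - 3x)^2.
For j = 35: 36 * 3^36 = 36 * 150094635296999121 = 5403406870691968356.

5403406870691968356


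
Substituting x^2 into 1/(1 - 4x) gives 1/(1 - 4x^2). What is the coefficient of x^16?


The coefficient of x^(2m) in 1/(1 - 4x^2) is 4^m.
With n = 16 = 2*8, the coefficient is 4^8 = 65536.

65536
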